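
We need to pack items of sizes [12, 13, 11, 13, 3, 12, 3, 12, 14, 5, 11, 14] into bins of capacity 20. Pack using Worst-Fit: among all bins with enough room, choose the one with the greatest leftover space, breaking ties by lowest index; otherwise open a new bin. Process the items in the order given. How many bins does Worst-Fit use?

Put 12 in bin 1; 8 remain.
Put 13 in bin 2; 7 remain.
Put 11 in bin 3; 9 remain.
Put 13 in bin 4; 7 remain.
Put 3 in bin 3; 6 remain.
Put 12 in bin 5; 8 remain.
Put 3 in bin 1; 5 remain.
Put 12 in bin 6; 8 remain.
Put 14 in bin 7; 6 remain.
Put 5 in bin 5; 3 remain.
Put 11 in bin 8; 9 remain.
Put 14 in bin 9; 6 remain.

9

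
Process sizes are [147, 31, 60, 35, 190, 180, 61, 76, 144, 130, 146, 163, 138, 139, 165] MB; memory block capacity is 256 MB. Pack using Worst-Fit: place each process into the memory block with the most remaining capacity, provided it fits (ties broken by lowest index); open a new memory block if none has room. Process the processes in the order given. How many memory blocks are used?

memory block 1: place 147 MB, 109 MB left
memory block 1: place 31 MB, 78 MB left
memory block 1: place 60 MB, 18 MB left
memory block 2: place 35 MB, 221 MB left
memory block 2: place 190 MB, 31 MB left
memory block 3: place 180 MB, 76 MB left
memory block 3: place 61 MB, 15 MB left
memory block 4: place 76 MB, 180 MB left
memory block 4: place 144 MB, 36 MB left
memory block 5: place 130 MB, 126 MB left
memory block 6: place 146 MB, 110 MB left
memory block 7: place 163 MB, 93 MB left
memory block 8: place 138 MB, 118 MB left
memory block 9: place 139 MB, 117 MB left
memory block 10: place 165 MB, 91 MB left

10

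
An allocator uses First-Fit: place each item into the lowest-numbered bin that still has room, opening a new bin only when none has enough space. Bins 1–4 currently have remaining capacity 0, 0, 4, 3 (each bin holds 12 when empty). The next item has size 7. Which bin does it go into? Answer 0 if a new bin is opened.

0

No bin has ≥ 7 free, so a new bin is opened.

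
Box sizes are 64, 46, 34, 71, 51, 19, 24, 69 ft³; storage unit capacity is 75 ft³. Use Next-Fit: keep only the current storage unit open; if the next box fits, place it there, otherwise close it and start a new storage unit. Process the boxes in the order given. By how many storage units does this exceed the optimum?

1

Next-Fit: [64] [46] [34] [71] [51,19] [24] [69] → 7 storage units.
Total size 378 ft³; any packing needs at least ⌈378/75⌉ = 6 storage units.
An optimal packing achieves that bound: [71] [69] [64] [51,24] [46,19] [34] → 6 storage units.
Excess: 7 − 6 = 1.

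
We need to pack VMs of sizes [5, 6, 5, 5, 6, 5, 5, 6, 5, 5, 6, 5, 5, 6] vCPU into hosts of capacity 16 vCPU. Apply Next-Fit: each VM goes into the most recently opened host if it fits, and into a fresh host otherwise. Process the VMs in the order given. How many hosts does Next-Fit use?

5

5 vCPU → host 1 (remaining 11 vCPU)
6 vCPU → host 1 (remaining 5 vCPU)
5 vCPU → host 1 (remaining 0 vCPU)
5 vCPU → host 2 (remaining 11 vCPU)
6 vCPU → host 2 (remaining 5 vCPU)
5 vCPU → host 2 (remaining 0 vCPU)
5 vCPU → host 3 (remaining 11 vCPU)
6 vCPU → host 3 (remaining 5 vCPU)
5 vCPU → host 3 (remaining 0 vCPU)
5 vCPU → host 4 (remaining 11 vCPU)
6 vCPU → host 4 (remaining 5 vCPU)
5 vCPU → host 4 (remaining 0 vCPU)
5 vCPU → host 5 (remaining 11 vCPU)
6 vCPU → host 5 (remaining 5 vCPU)
Final hosts: [5,6,5] [5,6,5] [5,6,5] [5,6,5] [5,6].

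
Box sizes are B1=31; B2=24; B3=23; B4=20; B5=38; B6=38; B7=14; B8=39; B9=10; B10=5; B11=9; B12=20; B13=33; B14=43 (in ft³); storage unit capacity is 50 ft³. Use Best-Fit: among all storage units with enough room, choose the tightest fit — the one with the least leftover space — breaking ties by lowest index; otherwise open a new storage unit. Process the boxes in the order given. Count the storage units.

Put B1 (31 ft³) in storage unit 1; 19 ft³ remain.
Put B2 (24 ft³) in storage unit 2; 26 ft³ remain.
Put B3 (23 ft³) in storage unit 2; 3 ft³ remain.
Put B4 (20 ft³) in storage unit 3; 30 ft³ remain.
Put B5 (38 ft³) in storage unit 4; 12 ft³ remain.
Put B6 (38 ft³) in storage unit 5; 12 ft³ remain.
Put B7 (14 ft³) in storage unit 1; 5 ft³ remain.
Put B8 (39 ft³) in storage unit 6; 11 ft³ remain.
Put B9 (10 ft³) in storage unit 6; 1 ft³ remain.
Put B10 (5 ft³) in storage unit 1; 0 ft³ remain.
Put B11 (9 ft³) in storage unit 4; 3 ft³ remain.
Put B12 (20 ft³) in storage unit 3; 10 ft³ remain.
Put B13 (33 ft³) in storage unit 7; 17 ft³ remain.
Put B14 (43 ft³) in storage unit 8; 7 ft³ remain.
Final storage units: [31,14,5] [24,23] [20,20] [38,9] [38] [39,10] [33] [43].

8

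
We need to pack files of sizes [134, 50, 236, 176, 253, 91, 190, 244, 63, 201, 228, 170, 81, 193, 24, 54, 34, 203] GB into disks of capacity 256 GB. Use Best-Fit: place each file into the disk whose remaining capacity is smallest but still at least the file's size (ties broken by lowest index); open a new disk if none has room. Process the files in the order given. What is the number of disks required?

disk 1: place 134 GB, 122 GB left
disk 1: place 50 GB, 72 GB left
disk 2: place 236 GB, 20 GB left
disk 3: place 176 GB, 80 GB left
disk 4: place 253 GB, 3 GB left
disk 5: place 91 GB, 165 GB left
disk 6: place 190 GB, 66 GB left
disk 7: place 244 GB, 12 GB left
disk 6: place 63 GB, 3 GB left
disk 8: place 201 GB, 55 GB left
disk 9: place 228 GB, 28 GB left
disk 10: place 170 GB, 86 GB left
disk 10: place 81 GB, 5 GB left
disk 11: place 193 GB, 63 GB left
disk 9: place 24 GB, 4 GB left
disk 8: place 54 GB, 1 GB left
disk 11: place 34 GB, 29 GB left
disk 12: place 203 GB, 53 GB left
Final disks: [134,50] [236] [176] [253] [91] [190,63] [244] [201,54] [228,24] [170,81] [193,34] [203].

12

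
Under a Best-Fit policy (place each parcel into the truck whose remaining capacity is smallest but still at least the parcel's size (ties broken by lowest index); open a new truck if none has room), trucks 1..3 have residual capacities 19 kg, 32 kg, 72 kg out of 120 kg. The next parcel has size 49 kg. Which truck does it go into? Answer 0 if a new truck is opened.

Trucks with room: truck 3 (72 kg).
Tightest fit is truck 3 with 72 kg free.

3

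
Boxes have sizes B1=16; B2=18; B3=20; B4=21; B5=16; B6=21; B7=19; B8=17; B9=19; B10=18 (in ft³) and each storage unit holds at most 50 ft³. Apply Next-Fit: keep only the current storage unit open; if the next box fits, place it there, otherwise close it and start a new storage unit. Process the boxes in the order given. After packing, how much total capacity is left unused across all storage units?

B1 (16 ft³) → storage unit 1 (remaining 34 ft³)
B2 (18 ft³) → storage unit 1 (remaining 16 ft³)
B3 (20 ft³) → storage unit 2 (remaining 30 ft³)
B4 (21 ft³) → storage unit 2 (remaining 9 ft³)
B5 (16 ft³) → storage unit 3 (remaining 34 ft³)
B6 (21 ft³) → storage unit 3 (remaining 13 ft³)
B7 (19 ft³) → storage unit 4 (remaining 31 ft³)
B8 (17 ft³) → storage unit 4 (remaining 14 ft³)
B9 (19 ft³) → storage unit 5 (remaining 31 ft³)
B10 (18 ft³) → storage unit 5 (remaining 13 ft³)
5 storage units × 50 ft³ = 250 ft³; used 185 ft³; unused 65 ft³.

65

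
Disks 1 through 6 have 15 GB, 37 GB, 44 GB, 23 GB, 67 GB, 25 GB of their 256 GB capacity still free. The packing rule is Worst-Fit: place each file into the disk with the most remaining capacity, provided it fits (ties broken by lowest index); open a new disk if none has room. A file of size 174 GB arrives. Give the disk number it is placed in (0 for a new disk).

No disk has ≥ 174 GB free, so a new disk is opened.

0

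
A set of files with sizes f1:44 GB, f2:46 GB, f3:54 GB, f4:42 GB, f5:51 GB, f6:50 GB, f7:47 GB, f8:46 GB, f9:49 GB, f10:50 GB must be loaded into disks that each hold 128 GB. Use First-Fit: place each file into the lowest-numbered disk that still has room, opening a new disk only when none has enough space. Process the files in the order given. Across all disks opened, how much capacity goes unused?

disk 1: place f1 (44 GB), 84 GB left
disk 1: place f2 (46 GB), 38 GB left
disk 2: place f3 (54 GB), 74 GB left
disk 2: place f4 (42 GB), 32 GB left
disk 3: place f5 (51 GB), 77 GB left
disk 3: place f6 (50 GB), 27 GB left
disk 4: place f7 (47 GB), 81 GB left
disk 4: place f8 (46 GB), 35 GB left
disk 5: place f9 (49 GB), 79 GB left
disk 5: place f10 (50 GB), 29 GB left
5 disks × 128 GB = 640 GB; used 479 GB; unused 161 GB.

161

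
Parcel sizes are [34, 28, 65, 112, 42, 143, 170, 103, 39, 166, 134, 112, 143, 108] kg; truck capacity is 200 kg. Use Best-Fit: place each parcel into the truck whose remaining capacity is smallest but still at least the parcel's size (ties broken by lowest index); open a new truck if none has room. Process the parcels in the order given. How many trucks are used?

10

Put 34 kg in truck 1; 166 kg remain.
Put 28 kg in truck 1; 138 kg remain.
Put 65 kg in truck 1; 73 kg remain.
Put 112 kg in truck 2; 88 kg remain.
Put 42 kg in truck 1; 31 kg remain.
Put 143 kg in truck 3; 57 kg remain.
Put 170 kg in truck 4; 30 kg remain.
Put 103 kg in truck 5; 97 kg remain.
Put 39 kg in truck 3; 18 kg remain.
Put 166 kg in truck 6; 34 kg remain.
Put 134 kg in truck 7; 66 kg remain.
Put 112 kg in truck 8; 88 kg remain.
Put 143 kg in truck 9; 57 kg remain.
Put 108 kg in truck 10; 92 kg remain.
Final trucks: [34,28,65,42] [112] [143,39] [170] [103] [166] [134] [112] [143] [108].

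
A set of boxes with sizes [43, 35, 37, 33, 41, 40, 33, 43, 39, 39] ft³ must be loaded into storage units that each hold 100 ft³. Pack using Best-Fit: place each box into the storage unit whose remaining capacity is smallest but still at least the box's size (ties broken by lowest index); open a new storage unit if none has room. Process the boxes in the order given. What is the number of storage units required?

storage unit 1: place 43 ft³, 57 ft³ left
storage unit 1: place 35 ft³, 22 ft³ left
storage unit 2: place 37 ft³, 63 ft³ left
storage unit 2: place 33 ft³, 30 ft³ left
storage unit 3: place 41 ft³, 59 ft³ left
storage unit 3: place 40 ft³, 19 ft³ left
storage unit 4: place 33 ft³, 67 ft³ left
storage unit 4: place 43 ft³, 24 ft³ left
storage unit 5: place 39 ft³, 61 ft³ left
storage unit 5: place 39 ft³, 22 ft³ left

5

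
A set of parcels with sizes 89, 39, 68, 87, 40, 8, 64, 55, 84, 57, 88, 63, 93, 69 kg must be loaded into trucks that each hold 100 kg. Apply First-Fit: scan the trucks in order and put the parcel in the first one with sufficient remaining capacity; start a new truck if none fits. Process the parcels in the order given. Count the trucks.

truck 1: place 89 kg, 11 kg left
truck 2: place 39 kg, 61 kg left
truck 3: place 68 kg, 32 kg left
truck 4: place 87 kg, 13 kg left
truck 2: place 40 kg, 21 kg left
truck 1: place 8 kg, 3 kg left
truck 5: place 64 kg, 36 kg left
truck 6: place 55 kg, 45 kg left
truck 7: place 84 kg, 16 kg left
truck 8: place 57 kg, 43 kg left
truck 9: place 88 kg, 12 kg left
truck 10: place 63 kg, 37 kg left
truck 11: place 93 kg, 7 kg left
truck 12: place 69 kg, 31 kg left
Final trucks: [89,8] [39,40] [68] [87] [64] [55] [84] [57] [88] [63] [93] [69].

12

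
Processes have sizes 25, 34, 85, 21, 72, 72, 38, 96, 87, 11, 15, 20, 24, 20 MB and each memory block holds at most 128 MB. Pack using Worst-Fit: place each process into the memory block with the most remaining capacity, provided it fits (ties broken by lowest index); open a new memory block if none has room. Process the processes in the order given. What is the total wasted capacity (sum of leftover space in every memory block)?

25 MB → memory block 1 (remaining 103 MB)
34 MB → memory block 1 (remaining 69 MB)
85 MB → memory block 2 (remaining 43 MB)
21 MB → memory block 1 (remaining 48 MB)
72 MB → memory block 3 (remaining 56 MB)
72 MB → memory block 4 (remaining 56 MB)
38 MB → memory block 3 (remaining 18 MB)
96 MB → memory block 5 (remaining 32 MB)
87 MB → memory block 6 (remaining 41 MB)
11 MB → memory block 4 (remaining 45 MB)
15 MB → memory block 1 (remaining 33 MB)
20 MB → memory block 4 (remaining 25 MB)
24 MB → memory block 2 (remaining 19 MB)
20 MB → memory block 6 (remaining 21 MB)
6 memory blocks × 128 MB = 768 MB; used 620 MB; unused 148 MB.

148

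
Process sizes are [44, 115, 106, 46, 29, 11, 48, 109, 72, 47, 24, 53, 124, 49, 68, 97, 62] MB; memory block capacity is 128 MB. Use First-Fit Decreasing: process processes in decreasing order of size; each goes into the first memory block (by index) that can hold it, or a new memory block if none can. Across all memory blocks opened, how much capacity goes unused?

176

Sorted descending: 124, 115, 109, 106, 97, 72, 68, 62, 53, 49, 48, 47, 46, 44, 29, 24, 11.
Put 124 MB in memory block 1; 4 MB remain.
Put 115 MB in memory block 2; 13 MB remain.
Put 109 MB in memory block 3; 19 MB remain.
Put 106 MB in memory block 4; 22 MB remain.
Put 97 MB in memory block 5; 31 MB remain.
Put 72 MB in memory block 6; 56 MB remain.
Put 68 MB in memory block 7; 60 MB remain.
Put 62 MB in memory block 8; 66 MB remain.
Put 53 MB in memory block 6; 3 MB remain.
Put 49 MB in memory block 7; 11 MB remain.
Put 48 MB in memory block 8; 18 MB remain.
Put 47 MB in memory block 9; 81 MB remain.
Put 46 MB in memory block 9; 35 MB remain.
Put 44 MB in memory block 10; 84 MB remain.
Put 29 MB in memory block 5; 2 MB remain.
Put 24 MB in memory block 9; 11 MB remain.
Put 11 MB in memory block 2; 2 MB remain.
10 memory blocks × 128 MB = 1280 MB; used 1104 MB; unused 176 MB.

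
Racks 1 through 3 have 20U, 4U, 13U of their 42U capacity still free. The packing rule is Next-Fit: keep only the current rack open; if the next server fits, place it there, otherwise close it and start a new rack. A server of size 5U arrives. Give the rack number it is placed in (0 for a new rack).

3

Next-Fit only looks at rack 3, which has 13U free.
5U fits there.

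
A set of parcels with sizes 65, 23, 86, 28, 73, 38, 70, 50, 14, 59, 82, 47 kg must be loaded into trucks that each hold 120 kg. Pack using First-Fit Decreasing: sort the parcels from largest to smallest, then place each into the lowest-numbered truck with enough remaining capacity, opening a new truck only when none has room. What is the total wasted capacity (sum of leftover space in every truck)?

85

Sorted descending: 86, 82, 73, 70, 65, 59, 50, 47, 38, 28, 23, 14.
truck 1: place 86 kg, 34 kg left
truck 2: place 82 kg, 38 kg left
truck 3: place 73 kg, 47 kg left
truck 4: place 70 kg, 50 kg left
truck 5: place 65 kg, 55 kg left
truck 6: place 59 kg, 61 kg left
truck 4: place 50 kg, 0 kg left
truck 3: place 47 kg, 0 kg left
truck 2: place 38 kg, 0 kg left
truck 1: place 28 kg, 6 kg left
truck 5: place 23 kg, 32 kg left
truck 5: place 14 kg, 18 kg left
6 trucks × 120 kg = 720 kg; used 635 kg; unused 85 kg.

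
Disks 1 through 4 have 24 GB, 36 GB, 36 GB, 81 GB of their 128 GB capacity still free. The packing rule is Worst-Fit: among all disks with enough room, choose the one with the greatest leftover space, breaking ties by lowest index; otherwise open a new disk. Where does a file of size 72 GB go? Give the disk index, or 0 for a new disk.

4

Disks with room: disk 4 (81 GB).
Most room is disk 4 with 81 GB free.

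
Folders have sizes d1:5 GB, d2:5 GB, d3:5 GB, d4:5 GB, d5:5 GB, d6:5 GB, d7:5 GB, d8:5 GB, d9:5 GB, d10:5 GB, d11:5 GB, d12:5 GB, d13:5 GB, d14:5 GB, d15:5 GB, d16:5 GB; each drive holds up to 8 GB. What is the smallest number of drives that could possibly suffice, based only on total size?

10

Total size = 5 + 5 + 5 + 5 + 5 + 5 + 5 + 5 + 5 + 5 + 5 + 5 + 5 + 5 + 5 + 5 = 80 GB.
⌈80 / 8⌉ = 10.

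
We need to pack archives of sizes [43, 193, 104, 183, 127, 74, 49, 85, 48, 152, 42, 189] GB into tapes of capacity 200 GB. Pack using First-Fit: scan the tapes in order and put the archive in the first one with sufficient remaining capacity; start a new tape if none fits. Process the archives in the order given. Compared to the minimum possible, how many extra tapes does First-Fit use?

First-Fit: [43,104,49] [193] [183] [127,48] [74,85] [152,42] [189] → 7 tapes.
Total size 1289 GB; any packing needs at least ⌈1289/200⌉ = 7 tapes.
So 7 is already optimal.

0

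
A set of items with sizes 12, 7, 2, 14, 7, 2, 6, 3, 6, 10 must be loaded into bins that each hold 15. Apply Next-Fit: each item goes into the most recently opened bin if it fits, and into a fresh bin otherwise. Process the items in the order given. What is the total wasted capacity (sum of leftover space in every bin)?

21

bin 1: place 12, 3 left
bin 2: place 7, 8 left
bin 2: place 2, 6 left
bin 3: place 14, 1 left
bin 4: place 7, 8 left
bin 4: place 2, 6 left
bin 4: place 6, 0 left
bin 5: place 3, 12 left
bin 5: place 6, 6 left
bin 6: place 10, 5 left
6 bins × 15 = 90; used 69; unused 21.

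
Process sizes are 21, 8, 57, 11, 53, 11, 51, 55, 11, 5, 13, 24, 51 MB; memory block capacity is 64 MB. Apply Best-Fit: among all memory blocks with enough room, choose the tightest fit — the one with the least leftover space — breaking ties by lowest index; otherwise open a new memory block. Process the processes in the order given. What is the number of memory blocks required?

7 memory blocks

memory block 1: place 21 MB, 43 MB left
memory block 1: place 8 MB, 35 MB left
memory block 2: place 57 MB, 7 MB left
memory block 1: place 11 MB, 24 MB left
memory block 3: place 53 MB, 11 MB left
memory block 3: place 11 MB, 0 MB left
memory block 4: place 51 MB, 13 MB left
memory block 5: place 55 MB, 9 MB left
memory block 4: place 11 MB, 2 MB left
memory block 2: place 5 MB, 2 MB left
memory block 1: place 13 MB, 11 MB left
memory block 6: place 24 MB, 40 MB left
memory block 7: place 51 MB, 13 MB left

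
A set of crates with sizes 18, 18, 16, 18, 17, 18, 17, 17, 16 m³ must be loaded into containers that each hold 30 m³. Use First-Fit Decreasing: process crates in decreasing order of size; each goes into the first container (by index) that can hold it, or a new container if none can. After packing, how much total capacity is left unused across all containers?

Sorted descending: 18, 18, 18, 18, 17, 17, 17, 16, 16.
container 1: place 18 m³, 12 m³ left
container 2: place 18 m³, 12 m³ left
container 3: place 18 m³, 12 m³ left
container 4: place 18 m³, 12 m³ left
container 5: place 17 m³, 13 m³ left
container 6: place 17 m³, 13 m³ left
container 7: place 17 m³, 13 m³ left
container 8: place 16 m³, 14 m³ left
container 9: place 16 m³, 14 m³ left
9 containers × 30 m³ = 270 m³; used 155 m³; unused 115 m³.

115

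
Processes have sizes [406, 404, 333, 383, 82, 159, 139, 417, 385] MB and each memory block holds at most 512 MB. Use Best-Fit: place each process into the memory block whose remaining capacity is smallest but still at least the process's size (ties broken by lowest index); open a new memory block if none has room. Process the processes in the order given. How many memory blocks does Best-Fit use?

406 MB → memory block 1 (remaining 106 MB)
404 MB → memory block 2 (remaining 108 MB)
333 MB → memory block 3 (remaining 179 MB)
383 MB → memory block 4 (remaining 129 MB)
82 MB → memory block 1 (remaining 24 MB)
159 MB → memory block 3 (remaining 20 MB)
139 MB → memory block 5 (remaining 373 MB)
417 MB → memory block 6 (remaining 95 MB)
385 MB → memory block 7 (remaining 127 MB)

7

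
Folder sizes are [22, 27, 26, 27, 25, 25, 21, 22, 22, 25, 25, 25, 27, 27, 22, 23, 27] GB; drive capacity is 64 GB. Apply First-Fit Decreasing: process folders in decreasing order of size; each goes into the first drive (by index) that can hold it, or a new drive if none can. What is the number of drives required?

9

Sorted descending: 27, 27, 27, 27, 27, 26, 25, 25, 25, 25, 25, 23, 22, 22, 22, 22, 21.
drive 1: place 27 GB, 37 GB left
drive 1: place 27 GB, 10 GB left
drive 2: place 27 GB, 37 GB left
drive 2: place 27 GB, 10 GB left
drive 3: place 27 GB, 37 GB left
drive 3: place 26 GB, 11 GB left
drive 4: place 25 GB, 39 GB left
drive 4: place 25 GB, 14 GB left
drive 5: place 25 GB, 39 GB left
drive 5: place 25 GB, 14 GB left
drive 6: place 25 GB, 39 GB left
drive 6: place 23 GB, 16 GB left
drive 7: place 22 GB, 42 GB left
drive 7: place 22 GB, 20 GB left
drive 8: place 22 GB, 42 GB left
drive 8: place 22 GB, 20 GB left
drive 9: place 21 GB, 43 GB left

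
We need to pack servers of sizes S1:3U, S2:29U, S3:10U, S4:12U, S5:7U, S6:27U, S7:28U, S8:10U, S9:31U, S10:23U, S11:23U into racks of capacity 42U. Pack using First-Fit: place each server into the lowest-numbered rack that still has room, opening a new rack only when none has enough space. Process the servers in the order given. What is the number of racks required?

7 racks

rack 1: place S1 (3U), 39U left
rack 1: place S2 (29U), 10U left
rack 1: place S3 (10U), 0U left
rack 2: place S4 (12U), 30U left
rack 2: place S5 (7U), 23U left
rack 3: place S6 (27U), 15U left
rack 4: place S7 (28U), 14U left
rack 2: place S8 (10U), 13U left
rack 5: place S9 (31U), 11U left
rack 6: place S10 (23U), 19U left
rack 7: place S11 (23U), 19U left
Final racks: [3,29,10] [12,7,10] [27] [28] [31] [23] [23].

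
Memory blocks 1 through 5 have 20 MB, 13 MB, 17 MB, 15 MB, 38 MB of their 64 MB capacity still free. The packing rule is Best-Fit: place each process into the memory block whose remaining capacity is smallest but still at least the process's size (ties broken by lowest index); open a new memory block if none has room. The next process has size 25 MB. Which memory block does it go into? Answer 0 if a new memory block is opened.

Memory blocks with room: memory block 5 (38 MB).
Tightest fit is memory block 5 with 38 MB free.

5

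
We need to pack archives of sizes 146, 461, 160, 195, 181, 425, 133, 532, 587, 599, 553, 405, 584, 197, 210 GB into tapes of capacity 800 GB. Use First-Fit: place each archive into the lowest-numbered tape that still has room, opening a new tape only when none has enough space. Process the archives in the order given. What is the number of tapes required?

tape 1: place 146 GB, 654 GB left
tape 1: place 461 GB, 193 GB left
tape 1: place 160 GB, 33 GB left
tape 2: place 195 GB, 605 GB left
tape 2: place 181 GB, 424 GB left
tape 3: place 425 GB, 375 GB left
tape 2: place 133 GB, 291 GB left
tape 4: place 532 GB, 268 GB left
tape 5: place 587 GB, 213 GB left
tape 6: place 599 GB, 201 GB left
tape 7: place 553 GB, 247 GB left
tape 8: place 405 GB, 395 GB left
tape 9: place 584 GB, 216 GB left
tape 2: place 197 GB, 94 GB left
tape 3: place 210 GB, 165 GB left

9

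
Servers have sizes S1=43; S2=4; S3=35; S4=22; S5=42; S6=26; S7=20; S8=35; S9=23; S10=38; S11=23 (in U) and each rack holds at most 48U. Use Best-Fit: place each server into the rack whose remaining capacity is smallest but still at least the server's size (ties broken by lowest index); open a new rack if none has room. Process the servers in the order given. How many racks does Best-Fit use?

rack 1: place S1 (43U), 5U left
rack 1: place S2 (4U), 1U left
rack 2: place S3 (35U), 13U left
rack 3: place S4 (22U), 26U left
rack 4: place S5 (42U), 6U left
rack 3: place S6 (26U), 0U left
rack 5: place S7 (20U), 28U left
rack 6: place S8 (35U), 13U left
rack 5: place S9 (23U), 5U left
rack 7: place S10 (38U), 10U left
rack 8: place S11 (23U), 25U left

8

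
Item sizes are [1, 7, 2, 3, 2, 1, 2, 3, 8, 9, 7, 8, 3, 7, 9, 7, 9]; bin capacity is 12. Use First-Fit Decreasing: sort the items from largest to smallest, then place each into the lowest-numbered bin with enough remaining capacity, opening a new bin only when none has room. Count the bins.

9

Sorted descending: 9, 9, 9, 8, 8, 7, 7, 7, 7, 3, 3, 3, 2, 2, 2, 1, 1.
bin 1: place 9, 3 left
bin 2: place 9, 3 left
bin 3: place 9, 3 left
bin 4: place 8, 4 left
bin 5: place 8, 4 left
bin 6: place 7, 5 left
bin 7: place 7, 5 left
bin 8: place 7, 5 left
bin 9: place 7, 5 left
bin 1: place 3, 0 left
bin 2: place 3, 0 left
bin 3: place 3, 0 left
bin 4: place 2, 2 left
bin 4: place 2, 0 left
bin 5: place 2, 2 left
bin 5: place 1, 1 left
bin 5: place 1, 0 left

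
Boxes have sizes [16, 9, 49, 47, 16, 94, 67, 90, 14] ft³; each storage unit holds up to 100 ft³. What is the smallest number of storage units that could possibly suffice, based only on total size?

5

Total size = 16 + 9 + 49 + 47 + 16 + 94 + 67 + 90 + 14 = 402 ft³.
⌈402 / 100⌉ = 5.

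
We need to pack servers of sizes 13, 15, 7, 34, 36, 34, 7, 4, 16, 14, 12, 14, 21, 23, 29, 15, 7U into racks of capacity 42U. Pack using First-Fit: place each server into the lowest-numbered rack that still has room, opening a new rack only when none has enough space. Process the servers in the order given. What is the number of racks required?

8 racks

rack 1: place 13U, 29U left
rack 1: place 15U, 14U left
rack 1: place 7U, 7U left
rack 2: place 34U, 8U left
rack 3: place 36U, 6U left
rack 4: place 34U, 8U left
rack 1: place 7U, 0U left
rack 2: place 4U, 4U left
rack 5: place 16U, 26U left
rack 5: place 14U, 12U left
rack 5: place 12U, 0U left
rack 6: place 14U, 28U left
rack 6: place 21U, 7U left
rack 7: place 23U, 19U left
rack 8: place 29U, 13U left
rack 7: place 15U, 4U left
rack 4: place 7U, 1U left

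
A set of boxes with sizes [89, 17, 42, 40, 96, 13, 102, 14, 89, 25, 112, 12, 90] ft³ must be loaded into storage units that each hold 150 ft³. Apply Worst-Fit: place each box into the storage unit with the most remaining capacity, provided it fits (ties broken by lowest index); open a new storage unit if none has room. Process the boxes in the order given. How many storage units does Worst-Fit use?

storage unit 1: place 89 ft³, 61 ft³ left
storage unit 1: place 17 ft³, 44 ft³ left
storage unit 1: place 42 ft³, 2 ft³ left
storage unit 2: place 40 ft³, 110 ft³ left
storage unit 2: place 96 ft³, 14 ft³ left
storage unit 2: place 13 ft³, 1 ft³ left
storage unit 3: place 102 ft³, 48 ft³ left
storage unit 3: place 14 ft³, 34 ft³ left
storage unit 4: place 89 ft³, 61 ft³ left
storage unit 4: place 25 ft³, 36 ft³ left
storage unit 5: place 112 ft³, 38 ft³ left
storage unit 5: place 12 ft³, 26 ft³ left
storage unit 6: place 90 ft³, 60 ft³ left

6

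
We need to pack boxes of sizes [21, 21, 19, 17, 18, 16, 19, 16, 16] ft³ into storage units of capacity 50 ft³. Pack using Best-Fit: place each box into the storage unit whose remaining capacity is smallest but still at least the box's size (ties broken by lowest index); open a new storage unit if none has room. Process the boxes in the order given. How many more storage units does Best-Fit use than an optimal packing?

0

Best-Fit: [21,21] [19,17] [18,16,16] [19,16] → 4 storage units.
Total size 163 ft³; any packing needs at least ⌈163/50⌉ = 4 storage units.
So 4 is already optimal.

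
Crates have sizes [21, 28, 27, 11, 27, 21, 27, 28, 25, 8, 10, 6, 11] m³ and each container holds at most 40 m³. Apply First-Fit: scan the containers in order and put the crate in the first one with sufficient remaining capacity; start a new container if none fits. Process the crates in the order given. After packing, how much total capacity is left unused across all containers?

70

21 m³ → container 1 (remaining 19 m³)
28 m³ → container 2 (remaining 12 m³)
27 m³ → container 3 (remaining 13 m³)
11 m³ → container 1 (remaining 8 m³)
27 m³ → container 4 (remaining 13 m³)
21 m³ → container 5 (remaining 19 m³)
27 m³ → container 6 (remaining 13 m³)
28 m³ → container 7 (remaining 12 m³)
25 m³ → container 8 (remaining 15 m³)
8 m³ → container 1 (remaining 0 m³)
10 m³ → container 2 (remaining 2 m³)
6 m³ → container 3 (remaining 7 m³)
11 m³ → container 4 (remaining 2 m³)
8 containers × 40 m³ = 320 m³; used 250 m³; unused 70 m³.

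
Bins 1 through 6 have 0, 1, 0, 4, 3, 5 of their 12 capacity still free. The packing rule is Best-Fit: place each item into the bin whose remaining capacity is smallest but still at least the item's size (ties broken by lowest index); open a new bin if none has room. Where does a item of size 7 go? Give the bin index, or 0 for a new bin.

No bin has ≥ 7 free, so a new bin is opened.

0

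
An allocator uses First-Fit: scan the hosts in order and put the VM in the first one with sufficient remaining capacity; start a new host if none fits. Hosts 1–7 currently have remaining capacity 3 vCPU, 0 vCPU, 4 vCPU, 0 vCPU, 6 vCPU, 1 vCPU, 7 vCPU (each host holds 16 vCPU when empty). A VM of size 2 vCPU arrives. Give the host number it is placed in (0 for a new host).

Hosts with room: host 1 (3 vCPU), host 3 (4 vCPU), host 5 (6 vCPU), host 7 (7 vCPU).
The first with room is host 1.

1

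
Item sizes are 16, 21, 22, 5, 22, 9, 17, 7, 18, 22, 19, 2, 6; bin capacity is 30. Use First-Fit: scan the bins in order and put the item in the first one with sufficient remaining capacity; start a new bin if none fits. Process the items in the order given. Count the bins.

Put 16 in bin 1; 14 remain.
Put 21 in bin 2; 9 remain.
Put 22 in bin 3; 8 remain.
Put 5 in bin 1; 9 remain.
Put 22 in bin 4; 8 remain.
Put 9 in bin 1; 0 remain.
Put 17 in bin 5; 13 remain.
Put 7 in bin 2; 2 remain.
Put 18 in bin 6; 12 remain.
Put 22 in bin 7; 8 remain.
Put 19 in bin 8; 11 remain.
Put 2 in bin 2; 0 remain.
Put 6 in bin 3; 2 remain.
Final bins: [16,5,9] [21,7,2] [22,6] [22] [17] [18] [22] [19].

8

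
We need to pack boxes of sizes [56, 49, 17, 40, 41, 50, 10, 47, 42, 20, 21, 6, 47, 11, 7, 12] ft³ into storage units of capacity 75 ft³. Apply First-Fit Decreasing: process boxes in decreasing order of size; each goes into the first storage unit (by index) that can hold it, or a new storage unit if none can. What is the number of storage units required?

8

Sorted descending: 56, 50, 49, 47, 47, 42, 41, 40, 21, 20, 17, 12, 11, 10, 7, 6.
56 ft³ → storage unit 1 (remaining 19 ft³)
50 ft³ → storage unit 2 (remaining 25 ft³)
49 ft³ → storage unit 3 (remaining 26 ft³)
47 ft³ → storage unit 4 (remaining 28 ft³)
47 ft³ → storage unit 5 (remaining 28 ft³)
42 ft³ → storage unit 6 (remaining 33 ft³)
41 ft³ → storage unit 7 (remaining 34 ft³)
40 ft³ → storage unit 8 (remaining 35 ft³)
21 ft³ → storage unit 2 (remaining 4 ft³)
20 ft³ → storage unit 3 (remaining 6 ft³)
17 ft³ → storage unit 1 (remaining 2 ft³)
12 ft³ → storage unit 4 (remaining 16 ft³)
11 ft³ → storage unit 4 (remaining 5 ft³)
10 ft³ → storage unit 5 (remaining 18 ft³)
7 ft³ → storage unit 5 (remaining 11 ft³)
6 ft³ → storage unit 3 (remaining 0 ft³)
Final storage units: [56,17] [50,21] [49,20,6] [47,12,11] [47,10,7] [42] [41] [40].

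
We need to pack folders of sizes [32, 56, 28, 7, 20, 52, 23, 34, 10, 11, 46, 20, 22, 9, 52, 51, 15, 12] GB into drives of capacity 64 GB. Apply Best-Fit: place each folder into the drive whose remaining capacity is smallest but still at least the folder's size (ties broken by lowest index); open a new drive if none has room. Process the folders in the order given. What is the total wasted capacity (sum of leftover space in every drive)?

32 GB → drive 1 (remaining 32 GB)
56 GB → drive 2 (remaining 8 GB)
28 GB → drive 1 (remaining 4 GB)
7 GB → drive 2 (remaining 1 GB)
20 GB → drive 3 (remaining 44 GB)
52 GB → drive 4 (remaining 12 GB)
23 GB → drive 3 (remaining 21 GB)
34 GB → drive 5 (remaining 30 GB)
10 GB → drive 4 (remaining 2 GB)
11 GB → drive 3 (remaining 10 GB)
46 GB → drive 6 (remaining 18 GB)
20 GB → drive 5 (remaining 10 GB)
22 GB → drive 7 (remaining 42 GB)
9 GB → drive 3 (remaining 1 GB)
52 GB → drive 8 (remaining 12 GB)
51 GB → drive 9 (remaining 13 GB)
15 GB → drive 6 (remaining 3 GB)
12 GB → drive 8 (remaining 0 GB)
9 drives × 64 GB = 576 GB; used 500 GB; unused 76 GB.

76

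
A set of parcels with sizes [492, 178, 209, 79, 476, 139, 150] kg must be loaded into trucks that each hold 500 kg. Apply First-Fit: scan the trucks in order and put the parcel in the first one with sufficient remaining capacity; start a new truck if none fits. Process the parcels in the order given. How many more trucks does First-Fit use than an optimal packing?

0

First-Fit: [492] [178,209,79] [476] [139,150] → 4 trucks.
Total size 1723 kg; any packing needs at least ⌈1723/500⌉ = 4 trucks.
So 4 is already optimal.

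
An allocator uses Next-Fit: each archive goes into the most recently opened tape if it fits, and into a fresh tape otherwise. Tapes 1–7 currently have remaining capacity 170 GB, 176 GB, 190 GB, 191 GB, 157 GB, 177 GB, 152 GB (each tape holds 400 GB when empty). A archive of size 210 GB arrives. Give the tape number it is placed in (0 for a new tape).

Next-Fit only looks at tape 7, which has 152 GB free.
210 GB does not fit, so a new tape is opened.

0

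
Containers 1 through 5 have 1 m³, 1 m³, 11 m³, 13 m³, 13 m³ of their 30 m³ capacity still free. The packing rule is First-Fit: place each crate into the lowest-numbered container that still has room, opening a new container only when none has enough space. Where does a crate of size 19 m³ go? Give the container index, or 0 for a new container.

No container has ≥ 19 m³ free, so a new container is opened.

0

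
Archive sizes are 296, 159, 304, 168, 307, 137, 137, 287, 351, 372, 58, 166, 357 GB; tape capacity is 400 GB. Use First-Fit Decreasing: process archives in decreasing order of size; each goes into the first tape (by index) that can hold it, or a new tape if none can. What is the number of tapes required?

Sorted descending: 372, 357, 351, 307, 304, 296, 287, 168, 166, 159, 137, 137, 58.
372 GB → tape 1 (remaining 28 GB)
357 GB → tape 2 (remaining 43 GB)
351 GB → tape 3 (remaining 49 GB)
307 GB → tape 4 (remaining 93 GB)
304 GB → tape 5 (remaining 96 GB)
296 GB → tape 6 (remaining 104 GB)
287 GB → tape 7 (remaining 113 GB)
168 GB → tape 8 (remaining 232 GB)
166 GB → tape 8 (remaining 66 GB)
159 GB → tape 9 (remaining 241 GB)
137 GB → tape 9 (remaining 104 GB)
137 GB → tape 10 (remaining 263 GB)
58 GB → tape 4 (remaining 35 GB)

10 tapes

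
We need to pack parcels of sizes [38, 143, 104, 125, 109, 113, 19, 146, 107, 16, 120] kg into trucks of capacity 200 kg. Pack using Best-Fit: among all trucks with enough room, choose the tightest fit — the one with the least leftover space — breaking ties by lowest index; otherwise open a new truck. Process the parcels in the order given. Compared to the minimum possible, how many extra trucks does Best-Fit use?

0

Best-Fit: [38,143,19] [104] [125] [109] [113] [146,16] [107] [120] → 8 trucks.
8 parcels exceed 100 kg (half the capacity), and no two of those can share a truck, so at least 8 trucks are needed.
So 8 is already optimal.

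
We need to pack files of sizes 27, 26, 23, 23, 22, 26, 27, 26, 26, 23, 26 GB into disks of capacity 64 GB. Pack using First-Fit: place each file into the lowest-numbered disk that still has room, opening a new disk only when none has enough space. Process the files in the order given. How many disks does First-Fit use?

6

27 GB → disk 1 (remaining 37 GB)
26 GB → disk 1 (remaining 11 GB)
23 GB → disk 2 (remaining 41 GB)
23 GB → disk 2 (remaining 18 GB)
22 GB → disk 3 (remaining 42 GB)
26 GB → disk 3 (remaining 16 GB)
27 GB → disk 4 (remaining 37 GB)
26 GB → disk 4 (remaining 11 GB)
26 GB → disk 5 (remaining 38 GB)
23 GB → disk 5 (remaining 15 GB)
26 GB → disk 6 (remaining 38 GB)
Final disks: [27,26] [23,23] [22,26] [27,26] [26,23] [26].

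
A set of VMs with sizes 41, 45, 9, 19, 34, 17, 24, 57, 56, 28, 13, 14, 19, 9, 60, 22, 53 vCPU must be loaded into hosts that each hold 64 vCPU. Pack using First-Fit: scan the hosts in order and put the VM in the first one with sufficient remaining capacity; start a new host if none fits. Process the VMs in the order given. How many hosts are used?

9 hosts

Put 41 vCPU in host 1; 23 vCPU remain.
Put 45 vCPU in host 2; 19 vCPU remain.
Put 9 vCPU in host 1; 14 vCPU remain.
Put 19 vCPU in host 2; 0 vCPU remain.
Put 34 vCPU in host 3; 30 vCPU remain.
Put 17 vCPU in host 3; 13 vCPU remain.
Put 24 vCPU in host 4; 40 vCPU remain.
Put 57 vCPU in host 5; 7 vCPU remain.
Put 56 vCPU in host 6; 8 vCPU remain.
Put 28 vCPU in host 4; 12 vCPU remain.
Put 13 vCPU in host 1; 1 vCPU remain.
Put 14 vCPU in host 7; 50 vCPU remain.
Put 19 vCPU in host 7; 31 vCPU remain.
Put 9 vCPU in host 3; 4 vCPU remain.
Put 60 vCPU in host 8; 4 vCPU remain.
Put 22 vCPU in host 7; 9 vCPU remain.
Put 53 vCPU in host 9; 11 vCPU remain.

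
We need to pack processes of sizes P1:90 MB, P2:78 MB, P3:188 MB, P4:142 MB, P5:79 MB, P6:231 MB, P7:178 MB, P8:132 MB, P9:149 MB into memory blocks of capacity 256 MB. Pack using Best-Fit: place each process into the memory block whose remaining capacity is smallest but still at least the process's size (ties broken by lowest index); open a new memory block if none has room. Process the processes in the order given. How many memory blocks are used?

Put P1 (90 MB) in memory block 1; 166 MB remain.
Put P2 (78 MB) in memory block 1; 88 MB remain.
Put P3 (188 MB) in memory block 2; 68 MB remain.
Put P4 (142 MB) in memory block 3; 114 MB remain.
Put P5 (79 MB) in memory block 1; 9 MB remain.
Put P6 (231 MB) in memory block 4; 25 MB remain.
Put P7 (178 MB) in memory block 5; 78 MB remain.
Put P8 (132 MB) in memory block 6; 124 MB remain.
Put P9 (149 MB) in memory block 7; 107 MB remain.

7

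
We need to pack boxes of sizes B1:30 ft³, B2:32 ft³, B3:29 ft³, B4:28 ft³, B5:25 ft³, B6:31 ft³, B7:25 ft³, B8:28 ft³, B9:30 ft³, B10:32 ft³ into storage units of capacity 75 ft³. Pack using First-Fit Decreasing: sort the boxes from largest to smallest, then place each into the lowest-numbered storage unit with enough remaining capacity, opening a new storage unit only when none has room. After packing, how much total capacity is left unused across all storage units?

85

Sorted descending: 32, 32, 31, 30, 30, 29, 28, 28, 25, 25.
Put 32 ft³ in storage unit 1; 43 ft³ remain.
Put 32 ft³ in storage unit 1; 11 ft³ remain.
Put 31 ft³ in storage unit 2; 44 ft³ remain.
Put 30 ft³ in storage unit 2; 14 ft³ remain.
Put 30 ft³ in storage unit 3; 45 ft³ remain.
Put 29 ft³ in storage unit 3; 16 ft³ remain.
Put 28 ft³ in storage unit 4; 47 ft³ remain.
Put 28 ft³ in storage unit 4; 19 ft³ remain.
Put 25 ft³ in storage unit 5; 50 ft³ remain.
Put 25 ft³ in storage unit 5; 25 ft³ remain.
5 storage units × 75 ft³ = 375 ft³; used 290 ft³; unused 85 ft³.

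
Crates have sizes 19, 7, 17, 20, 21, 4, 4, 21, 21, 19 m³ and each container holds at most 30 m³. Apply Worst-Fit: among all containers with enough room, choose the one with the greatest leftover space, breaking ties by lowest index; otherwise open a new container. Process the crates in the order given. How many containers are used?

19 m³ → container 1 (remaining 11 m³)
7 m³ → container 1 (remaining 4 m³)
17 m³ → container 2 (remaining 13 m³)
20 m³ → container 3 (remaining 10 m³)
21 m³ → container 4 (remaining 9 m³)
4 m³ → container 2 (remaining 9 m³)
4 m³ → container 3 (remaining 6 m³)
21 m³ → container 5 (remaining 9 m³)
21 m³ → container 6 (remaining 9 m³)
19 m³ → container 7 (remaining 11 m³)
Final containers: [19,7] [17,4] [20,4] [21] [21] [21] [19].

7 containers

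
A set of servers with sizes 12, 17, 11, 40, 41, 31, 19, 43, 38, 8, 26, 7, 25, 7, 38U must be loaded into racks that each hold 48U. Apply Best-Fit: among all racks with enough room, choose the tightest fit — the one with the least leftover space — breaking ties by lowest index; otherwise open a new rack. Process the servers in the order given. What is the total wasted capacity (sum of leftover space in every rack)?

69

Put 12U in rack 1; 36U remain.
Put 17U in rack 1; 19U remain.
Put 11U in rack 1; 8U remain.
Put 40U in rack 2; 8U remain.
Put 41U in rack 3; 7U remain.
Put 31U in rack 4; 17U remain.
Put 19U in rack 5; 29U remain.
Put 43U in rack 6; 5U remain.
Put 38U in rack 7; 10U remain.
Put 8U in rack 1; 0U remain.
Put 26U in rack 5; 3U remain.
Put 7U in rack 3; 0U remain.
Put 25U in rack 8; 23U remain.
Put 7U in rack 2; 1U remain.
Put 38U in rack 9; 10U remain.
9 racks × 48U = 432U; used 363U; unused 69U.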